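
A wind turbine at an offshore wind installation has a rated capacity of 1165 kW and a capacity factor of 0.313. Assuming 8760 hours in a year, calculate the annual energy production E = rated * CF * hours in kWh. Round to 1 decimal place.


Annual energy = rated_kW * capacity_factor * hours_per_year
Given: P_rated = 1165 kW, CF = 0.313, hours = 8760
E = 1165 * 0.313 * 8760
E = 3194290.2 kWh

3194290.2


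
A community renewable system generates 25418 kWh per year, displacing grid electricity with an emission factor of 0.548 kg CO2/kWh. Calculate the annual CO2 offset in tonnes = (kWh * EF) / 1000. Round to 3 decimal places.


CO2 offset in kg = generation * emission_factor
CO2 offset = 25418 * 0.548 = 13929.06 kg
Convert to tonnes:
  CO2 offset = 13929.06 / 1000 = 13.929 tonnes

13.929


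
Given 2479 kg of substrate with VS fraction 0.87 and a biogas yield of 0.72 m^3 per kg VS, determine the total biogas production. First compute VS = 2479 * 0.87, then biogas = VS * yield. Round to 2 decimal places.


Compute volatile solids:
  VS = mass * VS_fraction = 2479 * 0.87 = 2156.73 kg
Calculate biogas volume:
  Biogas = VS * specific_yield = 2156.73 * 0.72
  Biogas = 1552.85 m^3

1552.85


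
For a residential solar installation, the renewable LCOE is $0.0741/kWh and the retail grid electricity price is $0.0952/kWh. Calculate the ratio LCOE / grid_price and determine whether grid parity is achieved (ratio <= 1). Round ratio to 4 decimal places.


Compare LCOE to grid price:
  LCOE = $0.0741/kWh, Grid price = $0.0952/kWh
  Ratio = LCOE / grid_price = 0.0741 / 0.0952 = 0.7784
  Grid parity achieved (ratio <= 1)? yes

0.7784


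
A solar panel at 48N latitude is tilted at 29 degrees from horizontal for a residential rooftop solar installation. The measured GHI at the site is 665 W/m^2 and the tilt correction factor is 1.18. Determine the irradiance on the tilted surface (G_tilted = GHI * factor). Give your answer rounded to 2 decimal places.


Identify the given values:
  GHI = 665 W/m^2, tilt correction factor = 1.18
Apply the formula G_tilted = GHI * factor:
  G_tilted = 665 * 1.18
  G_tilted = 784.70 W/m^2

784.70


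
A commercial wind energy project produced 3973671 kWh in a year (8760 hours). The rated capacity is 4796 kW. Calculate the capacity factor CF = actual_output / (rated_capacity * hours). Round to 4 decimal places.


Capacity factor = actual output / maximum possible output
Maximum possible = rated * hours = 4796 * 8760 = 42012960 kWh
CF = 3973671 / 42012960
CF = 0.0946

0.0946


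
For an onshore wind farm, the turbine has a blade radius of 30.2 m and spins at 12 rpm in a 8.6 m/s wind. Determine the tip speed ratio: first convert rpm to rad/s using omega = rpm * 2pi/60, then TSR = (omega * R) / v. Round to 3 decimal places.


Convert rotational speed to rad/s:
  omega = 12 * 2 * pi / 60 = 1.2566 rad/s
Compute tip speed:
  v_tip = omega * R = 1.2566 * 30.2 = 37.95 m/s
Tip speed ratio:
  TSR = v_tip / v_wind = 37.95 / 8.6 = 4.413

4.413


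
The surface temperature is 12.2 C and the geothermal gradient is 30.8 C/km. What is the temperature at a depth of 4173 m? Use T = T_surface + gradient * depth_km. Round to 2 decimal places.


Convert depth to km: 4173 / 1000 = 4.173 km
Temperature increase = gradient * depth_km = 30.8 * 4.173 = 128.53 C
Temperature at depth = T_surface + delta_T = 12.2 + 128.53
T = 140.73 C

140.73


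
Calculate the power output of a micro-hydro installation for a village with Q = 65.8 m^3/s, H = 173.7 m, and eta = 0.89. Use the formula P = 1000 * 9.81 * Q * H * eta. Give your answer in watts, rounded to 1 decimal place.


Apply the hydropower formula P = rho * g * Q * H * eta
rho * g = 1000 * 9.81 = 9810.0
P = 9810.0 * 65.8 * 173.7 * 0.89
P = 99789472.3 W

99789472.3


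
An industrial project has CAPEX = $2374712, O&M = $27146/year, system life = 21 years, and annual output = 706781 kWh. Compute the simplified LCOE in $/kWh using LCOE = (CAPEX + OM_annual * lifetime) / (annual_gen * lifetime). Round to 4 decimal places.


Total cost = CAPEX + OM * lifetime = 2374712 + 27146 * 21 = 2374712 + 570066 = 2944778
Total generation = annual * lifetime = 706781 * 21 = 14842401 kWh
LCOE = 2944778 / 14842401
LCOE = 0.1984 $/kWh

0.1984


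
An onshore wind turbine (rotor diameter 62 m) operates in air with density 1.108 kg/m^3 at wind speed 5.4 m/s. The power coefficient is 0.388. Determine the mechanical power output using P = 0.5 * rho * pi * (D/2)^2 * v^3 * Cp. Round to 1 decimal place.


Step 1 -- Compute swept area:
  A = pi * (D/2)^2 = pi * (62/2)^2 = 3019.07 m^2
Step 2 -- Apply wind power equation:
  P = 0.5 * rho * A * v^3 * Cp
  v^3 = 5.4^3 = 157.464
  P = 0.5 * 1.108 * 3019.07 * 157.464 * 0.388
  P = 102187.1 W

102187.1


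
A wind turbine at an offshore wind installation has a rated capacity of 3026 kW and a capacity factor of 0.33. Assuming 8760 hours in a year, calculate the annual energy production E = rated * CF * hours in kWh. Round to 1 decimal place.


Annual energy = rated_kW * capacity_factor * hours_per_year
Given: P_rated = 3026 kW, CF = 0.33, hours = 8760
E = 3026 * 0.33 * 8760
E = 8747560.8 kWh

8747560.8


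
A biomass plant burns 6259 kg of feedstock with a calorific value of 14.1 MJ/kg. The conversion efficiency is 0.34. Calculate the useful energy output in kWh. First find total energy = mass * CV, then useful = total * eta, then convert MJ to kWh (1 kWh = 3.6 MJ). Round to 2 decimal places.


Total energy = mass * CV = 6259 * 14.1 = 88251.9 MJ
Useful energy = total * eta = 88251.9 * 0.34 = 30005.65 MJ
Convert to kWh: 30005.65 / 3.6
Useful energy = 8334.90 kWh

8334.90


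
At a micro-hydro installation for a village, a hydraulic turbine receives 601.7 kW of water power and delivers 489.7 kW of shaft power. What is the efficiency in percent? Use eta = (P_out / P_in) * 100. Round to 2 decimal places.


Turbine efficiency = (output power / input power) * 100
eta = (489.7 / 601.7) * 100
eta = 81.39%

81.39


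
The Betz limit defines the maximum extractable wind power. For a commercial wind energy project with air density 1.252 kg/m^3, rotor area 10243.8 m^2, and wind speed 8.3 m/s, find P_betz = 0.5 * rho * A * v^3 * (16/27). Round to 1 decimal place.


The Betz coefficient Cp_max = 16/27 = 0.5926
v^3 = 8.3^3 = 571.787
P_betz = 0.5 * rho * A * v^3 * Cp_max
P_betz = 0.5 * 1.252 * 10243.8 * 571.787 * 0.5926
P_betz = 2172830.9 W

2172830.9


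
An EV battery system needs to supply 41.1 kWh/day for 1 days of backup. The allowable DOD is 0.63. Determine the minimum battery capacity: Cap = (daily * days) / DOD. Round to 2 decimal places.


Total energy needed = daily * days = 41.1 * 1 = 41.1 kWh
Account for depth of discharge:
  Cap = total_energy / DOD = 41.1 / 0.63
  Cap = 65.24 kWh

65.24


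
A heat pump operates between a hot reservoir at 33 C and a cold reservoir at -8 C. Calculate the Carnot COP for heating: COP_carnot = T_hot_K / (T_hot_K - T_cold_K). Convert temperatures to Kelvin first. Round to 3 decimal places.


Convert to Kelvin:
  T_hot = 33 + 273.15 = 306.15 K
  T_cold = -8 + 273.15 = 265.15 K
Apply Carnot COP formula:
  COP = T_hot_K / (T_hot_K - T_cold_K) = 306.15 / 41.0
  COP = 7.467

7.467


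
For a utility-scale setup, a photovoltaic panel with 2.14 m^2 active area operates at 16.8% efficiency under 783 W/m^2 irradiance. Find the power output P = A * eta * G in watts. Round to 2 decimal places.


Use the solar power formula P = A * eta * G.
Given: A = 2.14 m^2, eta = 0.168, G = 783 W/m^2
P = 2.14 * 0.168 * 783
P = 281.50 W

281.50


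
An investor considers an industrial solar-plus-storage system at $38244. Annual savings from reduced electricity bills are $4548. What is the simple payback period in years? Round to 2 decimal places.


Simple payback period = initial cost / annual savings
Payback = 38244 / 4548
Payback = 8.41 years

8.41


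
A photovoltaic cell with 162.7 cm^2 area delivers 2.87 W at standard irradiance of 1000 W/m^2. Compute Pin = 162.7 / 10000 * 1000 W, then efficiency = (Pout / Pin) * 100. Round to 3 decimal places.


First compute the input power:
  Pin = area_cm2 / 10000 * G = 162.7 / 10000 * 1000 = 16.27 W
Then compute efficiency:
  Efficiency = (Pout / Pin) * 100 = (2.87 / 16.27) * 100
  Efficiency = 17.640%

17.640


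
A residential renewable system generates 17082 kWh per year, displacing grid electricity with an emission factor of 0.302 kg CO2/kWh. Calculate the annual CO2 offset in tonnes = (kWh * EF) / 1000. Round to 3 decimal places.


CO2 offset in kg = generation * emission_factor
CO2 offset = 17082 * 0.302 = 5158.76 kg
Convert to tonnes:
  CO2 offset = 5158.76 / 1000 = 5.159 tonnes

5.159


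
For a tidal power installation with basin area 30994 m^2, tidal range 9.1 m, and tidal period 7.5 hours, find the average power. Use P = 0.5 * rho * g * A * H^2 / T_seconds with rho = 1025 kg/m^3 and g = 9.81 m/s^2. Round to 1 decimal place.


Convert period to seconds: T = 7.5 * 3600 = 27000.0 s
H^2 = 9.1^2 = 82.81
P = 0.5 * rho * g * A * H^2 / T
P = 0.5 * 1025 * 9.81 * 30994 * 82.81 / 27000.0
P = 477924.8 W

477924.8


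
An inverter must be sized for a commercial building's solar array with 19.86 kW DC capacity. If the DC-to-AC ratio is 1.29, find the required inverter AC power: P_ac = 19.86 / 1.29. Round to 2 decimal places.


The inverter AC capacity is determined by the DC/AC ratio.
Given: P_dc = 19.86 kW, DC/AC ratio = 1.29
P_ac = P_dc / ratio = 19.86 / 1.29
P_ac = 15.40 kW

15.40


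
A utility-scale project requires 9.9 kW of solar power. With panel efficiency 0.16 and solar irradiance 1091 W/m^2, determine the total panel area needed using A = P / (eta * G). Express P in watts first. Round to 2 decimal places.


Convert target power to watts: P = 9.9 * 1000 = 9900.0 W
Compute denominator: eta * G = 0.16 * 1091 = 174.56
Required area A = P / (eta * G) = 9900.0 / 174.56
A = 56.71 m^2

56.71


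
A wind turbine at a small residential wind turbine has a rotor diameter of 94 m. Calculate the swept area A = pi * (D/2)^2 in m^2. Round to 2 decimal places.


Compute the rotor radius:
  r = D / 2 = 94 / 2 = 47.0 m
Calculate swept area:
  A = pi * r^2 = pi * 47.0^2
  A = 6939.78 m^2

6939.78


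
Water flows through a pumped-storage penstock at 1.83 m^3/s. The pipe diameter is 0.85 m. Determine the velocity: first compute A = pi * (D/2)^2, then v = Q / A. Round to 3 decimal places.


Compute pipe cross-sectional area:
  A = pi * (D/2)^2 = pi * (0.85/2)^2 = 0.5675 m^2
Calculate velocity:
  v = Q / A = 1.83 / 0.5675
  v = 3.225 m/s

3.225


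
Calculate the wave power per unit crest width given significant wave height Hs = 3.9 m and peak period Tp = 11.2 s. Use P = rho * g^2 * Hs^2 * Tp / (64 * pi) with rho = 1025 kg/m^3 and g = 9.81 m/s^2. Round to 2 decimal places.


Apply wave power formula:
  g^2 = 9.81^2 = 96.2361
  Hs^2 = 3.9^2 = 15.21
  Numerator = rho * g^2 * Hs^2 * Tp = 1025 * 96.2361 * 15.21 * 11.2 = 16803862.41
  Denominator = 64 * pi = 201.0619
  P = 16803862.41 / 201.0619 = 83575.56 W/m

83575.56


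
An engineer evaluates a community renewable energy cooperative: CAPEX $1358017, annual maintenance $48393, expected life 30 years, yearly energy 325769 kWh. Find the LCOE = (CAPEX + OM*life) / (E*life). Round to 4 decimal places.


Total cost = CAPEX + OM * lifetime = 1358017 + 48393 * 30 = 1358017 + 1451790 = 2809807
Total generation = annual * lifetime = 325769 * 30 = 9773070 kWh
LCOE = 2809807 / 9773070
LCOE = 0.2875 $/kWh

0.2875


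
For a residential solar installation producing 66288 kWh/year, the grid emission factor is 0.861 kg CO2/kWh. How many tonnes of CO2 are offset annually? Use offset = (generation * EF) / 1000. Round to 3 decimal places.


CO2 offset in kg = generation * emission_factor
CO2 offset = 66288 * 0.861 = 57073.97 kg
Convert to tonnes:
  CO2 offset = 57073.97 / 1000 = 57.074 tonnes

57.074


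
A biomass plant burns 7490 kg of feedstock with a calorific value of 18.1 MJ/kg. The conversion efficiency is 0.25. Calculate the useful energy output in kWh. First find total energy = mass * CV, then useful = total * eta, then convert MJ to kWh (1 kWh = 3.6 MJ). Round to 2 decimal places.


Total energy = mass * CV = 7490 * 18.1 = 135569.0 MJ
Useful energy = total * eta = 135569.0 * 0.25 = 33892.25 MJ
Convert to kWh: 33892.25 / 3.6
Useful energy = 9414.51 kWh

9414.51


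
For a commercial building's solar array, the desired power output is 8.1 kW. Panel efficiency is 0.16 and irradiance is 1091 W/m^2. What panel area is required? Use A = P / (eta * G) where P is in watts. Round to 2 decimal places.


Convert target power to watts: P = 8.1 * 1000 = 8100.0 W
Compute denominator: eta * G = 0.16 * 1091 = 174.56
Required area A = P / (eta * G) = 8100.0 / 174.56
A = 46.40 m^2

46.40


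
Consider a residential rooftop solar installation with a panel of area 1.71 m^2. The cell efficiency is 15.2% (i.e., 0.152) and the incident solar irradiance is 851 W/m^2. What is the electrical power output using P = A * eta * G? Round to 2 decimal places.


Use the solar power formula P = A * eta * G.
Given: A = 1.71 m^2, eta = 0.152, G = 851 W/m^2
P = 1.71 * 0.152 * 851
P = 221.19 W

221.19


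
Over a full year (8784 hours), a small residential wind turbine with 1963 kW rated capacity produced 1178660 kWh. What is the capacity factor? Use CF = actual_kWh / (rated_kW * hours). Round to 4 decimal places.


Capacity factor = actual output / maximum possible output
Maximum possible = rated * hours = 1963 * 8784 = 17242992 kWh
CF = 1178660 / 17242992
CF = 0.0684

0.0684


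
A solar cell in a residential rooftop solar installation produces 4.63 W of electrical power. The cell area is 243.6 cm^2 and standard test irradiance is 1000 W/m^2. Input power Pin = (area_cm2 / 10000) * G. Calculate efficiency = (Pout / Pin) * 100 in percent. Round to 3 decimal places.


First compute the input power:
  Pin = area_cm2 / 10000 * G = 243.6 / 10000 * 1000 = 24.36 W
Then compute efficiency:
  Efficiency = (Pout / Pin) * 100 = (4.63 / 24.36) * 100
  Efficiency = 19.007%

19.007


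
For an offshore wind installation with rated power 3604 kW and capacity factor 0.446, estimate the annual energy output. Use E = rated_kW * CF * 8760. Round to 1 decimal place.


Annual energy = rated_kW * capacity_factor * hours_per_year
Given: P_rated = 3604 kW, CF = 0.446, hours = 8760
E = 3604 * 0.446 * 8760
E = 14080683.8 kWh

14080683.8


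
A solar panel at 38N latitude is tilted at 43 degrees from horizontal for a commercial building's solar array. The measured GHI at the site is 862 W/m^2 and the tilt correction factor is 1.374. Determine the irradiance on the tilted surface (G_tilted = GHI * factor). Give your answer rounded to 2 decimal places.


Identify the given values:
  GHI = 862 W/m^2, tilt correction factor = 1.374
Apply the formula G_tilted = GHI * factor:
  G_tilted = 862 * 1.374
  G_tilted = 1184.39 W/m^2

1184.39


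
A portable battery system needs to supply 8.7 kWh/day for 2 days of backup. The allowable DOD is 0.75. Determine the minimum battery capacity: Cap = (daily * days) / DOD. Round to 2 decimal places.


Total energy needed = daily * days = 8.7 * 2 = 17.4 kWh
Account for depth of discharge:
  Cap = total_energy / DOD = 17.4 / 0.75
  Cap = 23.20 kWh

23.20


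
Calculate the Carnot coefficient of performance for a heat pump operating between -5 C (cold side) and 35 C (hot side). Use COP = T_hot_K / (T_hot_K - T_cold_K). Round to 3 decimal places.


Convert to Kelvin:
  T_hot = 35 + 273.15 = 308.15 K
  T_cold = -5 + 273.15 = 268.15 K
Apply Carnot COP formula:
  COP = T_hot_K / (T_hot_K - T_cold_K) = 308.15 / 40.0
  COP = 7.704

7.704


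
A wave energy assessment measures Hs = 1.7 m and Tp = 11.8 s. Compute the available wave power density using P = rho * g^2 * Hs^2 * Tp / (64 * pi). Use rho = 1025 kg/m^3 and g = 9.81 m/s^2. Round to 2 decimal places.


Apply wave power formula:
  g^2 = 9.81^2 = 96.2361
  Hs^2 = 1.7^2 = 2.89
  Numerator = rho * g^2 * Hs^2 * Tp = 1025 * 96.2361 * 2.89 * 11.8 = 3363889.57
  Denominator = 64 * pi = 201.0619
  P = 3363889.57 / 201.0619 = 16730.61 W/m

16730.61


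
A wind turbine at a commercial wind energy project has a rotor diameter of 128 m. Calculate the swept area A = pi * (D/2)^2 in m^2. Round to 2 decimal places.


Compute the rotor radius:
  r = D / 2 = 128 / 2 = 64.0 m
Calculate swept area:
  A = pi * r^2 = pi * 64.0^2
  A = 12867.96 m^2

12867.96


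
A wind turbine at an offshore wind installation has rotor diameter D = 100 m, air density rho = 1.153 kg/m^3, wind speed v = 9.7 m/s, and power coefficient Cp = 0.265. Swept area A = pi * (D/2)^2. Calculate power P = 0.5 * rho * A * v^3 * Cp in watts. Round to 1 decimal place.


Step 1 -- Compute swept area:
  A = pi * (D/2)^2 = pi * (100/2)^2 = 7853.98 m^2
Step 2 -- Apply wind power equation:
  P = 0.5 * rho * A * v^3 * Cp
  v^3 = 9.7^3 = 912.673
  P = 0.5 * 1.153 * 7853.98 * 912.673 * 0.265
  P = 1095091.2 W

1095091.2


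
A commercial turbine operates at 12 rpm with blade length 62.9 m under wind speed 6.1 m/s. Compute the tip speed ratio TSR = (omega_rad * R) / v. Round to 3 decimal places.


Convert rotational speed to rad/s:
  omega = 12 * 2 * pi / 60 = 1.2566 rad/s
Compute tip speed:
  v_tip = omega * R = 1.2566 * 62.9 = 79.042 m/s
Tip speed ratio:
  TSR = v_tip / v_wind = 79.042 / 6.1 = 12.958

12.958


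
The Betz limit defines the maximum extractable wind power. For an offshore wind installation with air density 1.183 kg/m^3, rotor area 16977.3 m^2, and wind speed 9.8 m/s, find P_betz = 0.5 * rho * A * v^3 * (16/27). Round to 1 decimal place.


The Betz coefficient Cp_max = 16/27 = 0.5926
v^3 = 9.8^3 = 941.192
P_betz = 0.5 * rho * A * v^3 * Cp_max
P_betz = 0.5 * 1.183 * 16977.3 * 941.192 * 0.5926
P_betz = 5600900.0 W

5600900.0


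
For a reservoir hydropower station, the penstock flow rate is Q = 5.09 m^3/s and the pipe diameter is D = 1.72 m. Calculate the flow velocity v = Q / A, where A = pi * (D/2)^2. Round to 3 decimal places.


Compute pipe cross-sectional area:
  A = pi * (D/2)^2 = pi * (1.72/2)^2 = 2.3235 m^2
Calculate velocity:
  v = Q / A = 5.09 / 2.3235
  v = 2.191 m/s

2.191


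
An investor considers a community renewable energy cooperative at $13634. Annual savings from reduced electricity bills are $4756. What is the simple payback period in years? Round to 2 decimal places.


Simple payback period = initial cost / annual savings
Payback = 13634 / 4756
Payback = 2.87 years

2.87


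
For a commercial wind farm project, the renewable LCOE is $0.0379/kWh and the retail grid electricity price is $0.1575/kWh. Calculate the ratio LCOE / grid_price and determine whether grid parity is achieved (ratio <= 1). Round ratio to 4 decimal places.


Compare LCOE to grid price:
  LCOE = $0.0379/kWh, Grid price = $0.1575/kWh
  Ratio = LCOE / grid_price = 0.0379 / 0.1575 = 0.2406
  Grid parity achieved (ratio <= 1)? yes

0.2406


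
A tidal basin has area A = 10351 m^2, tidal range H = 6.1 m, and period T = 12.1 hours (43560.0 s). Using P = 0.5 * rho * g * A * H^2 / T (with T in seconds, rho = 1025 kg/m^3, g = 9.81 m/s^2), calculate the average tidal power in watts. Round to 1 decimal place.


Convert period to seconds: T = 12.1 * 3600 = 43560.0 s
H^2 = 6.1^2 = 37.21
P = 0.5 * rho * g * A * H^2 / T
P = 0.5 * 1025 * 9.81 * 10351 * 37.21 / 43560.0
P = 44454.6 W

44454.6


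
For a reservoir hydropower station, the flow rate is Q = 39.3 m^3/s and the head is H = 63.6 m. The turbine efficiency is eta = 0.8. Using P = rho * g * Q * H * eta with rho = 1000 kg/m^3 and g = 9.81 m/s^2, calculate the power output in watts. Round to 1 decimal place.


Apply the hydropower formula P = rho * g * Q * H * eta
rho * g = 1000 * 9.81 = 9810.0
P = 9810.0 * 39.3 * 63.6 * 0.8
P = 19615919.0 W

19615919.0


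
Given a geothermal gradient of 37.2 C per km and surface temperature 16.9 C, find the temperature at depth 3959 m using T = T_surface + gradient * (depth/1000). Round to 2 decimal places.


Convert depth to km: 3959 / 1000 = 3.959 km
Temperature increase = gradient * depth_km = 37.2 * 3.959 = 147.27 C
Temperature at depth = T_surface + delta_T = 16.9 + 147.27
T = 164.17 C

164.17


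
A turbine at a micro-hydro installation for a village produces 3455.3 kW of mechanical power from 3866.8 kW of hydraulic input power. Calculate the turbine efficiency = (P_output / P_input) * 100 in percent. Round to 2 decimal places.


Turbine efficiency = (output power / input power) * 100
eta = (3455.3 / 3866.8) * 100
eta = 89.36%

89.36


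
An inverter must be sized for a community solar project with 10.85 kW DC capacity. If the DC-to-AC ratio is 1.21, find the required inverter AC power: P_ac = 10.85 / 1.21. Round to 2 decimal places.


The inverter AC capacity is determined by the DC/AC ratio.
Given: P_dc = 10.85 kW, DC/AC ratio = 1.21
P_ac = P_dc / ratio = 10.85 / 1.21
P_ac = 8.97 kW

8.97


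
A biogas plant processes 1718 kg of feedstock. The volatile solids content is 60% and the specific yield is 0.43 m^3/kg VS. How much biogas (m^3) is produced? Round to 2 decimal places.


Compute volatile solids:
  VS = mass * VS_fraction = 1718 * 0.6 = 1030.8 kg
Calculate biogas volume:
  Biogas = VS * specific_yield = 1030.8 * 0.43
  Biogas = 443.24 m^3

443.24


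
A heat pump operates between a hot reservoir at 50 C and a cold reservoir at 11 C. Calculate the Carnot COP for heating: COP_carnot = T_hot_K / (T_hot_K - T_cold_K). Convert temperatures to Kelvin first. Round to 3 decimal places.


Convert to Kelvin:
  T_hot = 50 + 273.15 = 323.15 K
  T_cold = 11 + 273.15 = 284.15 K
Apply Carnot COP formula:
  COP = T_hot_K / (T_hot_K - T_cold_K) = 323.15 / 39.0
  COP = 8.286

8.286


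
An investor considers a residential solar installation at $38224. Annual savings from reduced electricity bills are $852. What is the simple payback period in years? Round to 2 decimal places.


Simple payback period = initial cost / annual savings
Payback = 38224 / 852
Payback = 44.86 years

44.86


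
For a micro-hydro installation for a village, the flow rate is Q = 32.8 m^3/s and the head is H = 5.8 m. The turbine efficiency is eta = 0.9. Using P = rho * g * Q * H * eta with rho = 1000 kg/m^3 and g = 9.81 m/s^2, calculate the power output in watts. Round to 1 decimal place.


Apply the hydropower formula P = rho * g * Q * H * eta
rho * g = 1000 * 9.81 = 9810.0
P = 9810.0 * 32.8 * 5.8 * 0.9
P = 1679629.0 W

1679629.0


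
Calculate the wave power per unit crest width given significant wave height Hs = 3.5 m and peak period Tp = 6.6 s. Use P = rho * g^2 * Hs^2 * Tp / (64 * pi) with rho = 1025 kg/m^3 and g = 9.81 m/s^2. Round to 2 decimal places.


Apply wave power formula:
  g^2 = 9.81^2 = 96.2361
  Hs^2 = 3.5^2 = 12.25
  Numerator = rho * g^2 * Hs^2 * Tp = 1025 * 96.2361 * 12.25 * 6.6 = 7975205.9
  Denominator = 64 * pi = 201.0619
  P = 7975205.9 / 201.0619 = 39665.42 W/m

39665.42


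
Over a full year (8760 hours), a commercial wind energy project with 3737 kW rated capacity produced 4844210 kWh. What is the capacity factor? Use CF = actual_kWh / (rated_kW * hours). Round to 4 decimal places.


Capacity factor = actual output / maximum possible output
Maximum possible = rated * hours = 3737 * 8760 = 32736120 kWh
CF = 4844210 / 32736120
CF = 0.1480

0.1480


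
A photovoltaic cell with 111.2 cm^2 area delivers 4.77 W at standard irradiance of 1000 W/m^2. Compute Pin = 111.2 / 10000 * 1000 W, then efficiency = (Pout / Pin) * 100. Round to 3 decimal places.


First compute the input power:
  Pin = area_cm2 / 10000 * G = 111.2 / 10000 * 1000 = 11.12 W
Then compute efficiency:
  Efficiency = (Pout / Pin) * 100 = (4.77 / 11.12) * 100
  Efficiency = 42.896%

42.896


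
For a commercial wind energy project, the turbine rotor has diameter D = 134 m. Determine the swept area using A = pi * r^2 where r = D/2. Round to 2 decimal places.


Compute the rotor radius:
  r = D / 2 = 134 / 2 = 67.0 m
Calculate swept area:
  A = pi * r^2 = pi * 67.0^2
  A = 14102.61 m^2

14102.61


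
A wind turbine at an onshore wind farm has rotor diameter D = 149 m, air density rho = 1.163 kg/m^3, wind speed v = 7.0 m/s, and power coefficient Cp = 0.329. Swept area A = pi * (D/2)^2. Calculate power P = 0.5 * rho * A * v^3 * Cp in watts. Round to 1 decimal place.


Step 1 -- Compute swept area:
  A = pi * (D/2)^2 = pi * (149/2)^2 = 17436.62 m^2
Step 2 -- Apply wind power equation:
  P = 0.5 * rho * A * v^3 * Cp
  v^3 = 7.0^3 = 343.0
  P = 0.5 * 1.163 * 17436.62 * 343.0 * 0.329
  P = 1144200.6 W

1144200.6


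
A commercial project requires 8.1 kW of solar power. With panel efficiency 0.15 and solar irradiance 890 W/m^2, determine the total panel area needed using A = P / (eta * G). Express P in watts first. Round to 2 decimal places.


Convert target power to watts: P = 8.1 * 1000 = 8100.0 W
Compute denominator: eta * G = 0.15 * 890 = 133.5
Required area A = P / (eta * G) = 8100.0 / 133.5
A = 60.67 m^2

60.67


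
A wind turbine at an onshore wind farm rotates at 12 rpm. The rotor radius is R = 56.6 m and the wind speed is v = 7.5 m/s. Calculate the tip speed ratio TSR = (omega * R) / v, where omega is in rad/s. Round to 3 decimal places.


Convert rotational speed to rad/s:
  omega = 12 * 2 * pi / 60 = 1.2566 rad/s
Compute tip speed:
  v_tip = omega * R = 1.2566 * 56.6 = 71.126 m/s
Tip speed ratio:
  TSR = v_tip / v_wind = 71.126 / 7.5 = 9.483

9.483


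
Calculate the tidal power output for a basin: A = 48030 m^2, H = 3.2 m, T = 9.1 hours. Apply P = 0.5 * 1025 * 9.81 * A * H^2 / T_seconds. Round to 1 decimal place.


Convert period to seconds: T = 9.1 * 3600 = 32760.0 s
H^2 = 3.2^2 = 10.24
P = 0.5 * rho * g * A * H^2 / T
P = 0.5 * 1025 * 9.81 * 48030 * 10.24 / 32760.0
P = 75479.9 W

75479.9


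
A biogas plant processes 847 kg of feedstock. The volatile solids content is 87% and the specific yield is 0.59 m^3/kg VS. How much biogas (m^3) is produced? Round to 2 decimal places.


Compute volatile solids:
  VS = mass * VS_fraction = 847 * 0.87 = 736.89 kg
Calculate biogas volume:
  Biogas = VS * specific_yield = 736.89 * 0.59
  Biogas = 434.77 m^3

434.77


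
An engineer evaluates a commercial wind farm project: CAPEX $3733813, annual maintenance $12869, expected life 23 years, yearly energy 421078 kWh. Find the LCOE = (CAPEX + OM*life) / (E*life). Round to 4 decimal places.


Total cost = CAPEX + OM * lifetime = 3733813 + 12869 * 23 = 3733813 + 295987 = 4029800
Total generation = annual * lifetime = 421078 * 23 = 9684794 kWh
LCOE = 4029800 / 9684794
LCOE = 0.4161 $/kWh

0.4161


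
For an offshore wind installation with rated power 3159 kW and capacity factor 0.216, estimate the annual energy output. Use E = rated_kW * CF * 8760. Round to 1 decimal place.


Annual energy = rated_kW * capacity_factor * hours_per_year
Given: P_rated = 3159 kW, CF = 0.216, hours = 8760
E = 3159 * 0.216 * 8760
E = 5977333.4 kWh

5977333.4


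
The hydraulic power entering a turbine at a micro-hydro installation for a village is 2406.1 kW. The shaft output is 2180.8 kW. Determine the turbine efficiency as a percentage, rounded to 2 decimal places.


Turbine efficiency = (output power / input power) * 100
eta = (2180.8 / 2406.1) * 100
eta = 90.64%

90.64


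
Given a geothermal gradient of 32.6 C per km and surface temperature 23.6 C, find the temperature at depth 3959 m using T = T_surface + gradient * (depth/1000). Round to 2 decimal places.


Convert depth to km: 3959 / 1000 = 3.959 km
Temperature increase = gradient * depth_km = 32.6 * 3.959 = 129.06 C
Temperature at depth = T_surface + delta_T = 23.6 + 129.06
T = 152.66 C

152.66


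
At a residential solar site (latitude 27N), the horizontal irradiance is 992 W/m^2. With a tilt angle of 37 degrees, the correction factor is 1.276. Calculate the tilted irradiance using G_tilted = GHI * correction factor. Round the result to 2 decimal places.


Identify the given values:
  GHI = 992 W/m^2, tilt correction factor = 1.276
Apply the formula G_tilted = GHI * factor:
  G_tilted = 992 * 1.276
  G_tilted = 1265.79 W/m^2

1265.79


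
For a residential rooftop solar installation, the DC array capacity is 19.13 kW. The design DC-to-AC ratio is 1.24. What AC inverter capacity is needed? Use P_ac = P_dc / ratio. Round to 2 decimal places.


The inverter AC capacity is determined by the DC/AC ratio.
Given: P_dc = 19.13 kW, DC/AC ratio = 1.24
P_ac = P_dc / ratio = 19.13 / 1.24
P_ac = 15.43 kW

15.43


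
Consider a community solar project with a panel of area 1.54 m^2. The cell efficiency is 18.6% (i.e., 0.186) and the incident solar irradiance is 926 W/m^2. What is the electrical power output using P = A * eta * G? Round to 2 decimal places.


Use the solar power formula P = A * eta * G.
Given: A = 1.54 m^2, eta = 0.186, G = 926 W/m^2
P = 1.54 * 0.186 * 926
P = 265.24 W

265.24


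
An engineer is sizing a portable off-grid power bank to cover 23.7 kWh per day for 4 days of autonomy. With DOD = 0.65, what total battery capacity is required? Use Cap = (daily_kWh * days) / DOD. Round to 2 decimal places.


Total energy needed = daily * days = 23.7 * 4 = 94.8 kWh
Account for depth of discharge:
  Cap = total_energy / DOD = 94.8 / 0.65
  Cap = 145.85 kWh

145.85


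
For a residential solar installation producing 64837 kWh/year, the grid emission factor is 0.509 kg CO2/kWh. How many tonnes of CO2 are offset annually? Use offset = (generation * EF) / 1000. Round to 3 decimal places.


CO2 offset in kg = generation * emission_factor
CO2 offset = 64837 * 0.509 = 33002.03 kg
Convert to tonnes:
  CO2 offset = 33002.03 / 1000 = 33.002 tonnes

33.002


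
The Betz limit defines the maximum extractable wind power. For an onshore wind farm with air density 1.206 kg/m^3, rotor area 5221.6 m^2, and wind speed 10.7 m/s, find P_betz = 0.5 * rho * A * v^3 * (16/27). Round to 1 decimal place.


The Betz coefficient Cp_max = 16/27 = 0.5926
v^3 = 10.7^3 = 1225.043
P_betz = 0.5 * rho * A * v^3 * Cp_max
P_betz = 0.5 * 1.206 * 5221.6 * 1225.043 * 0.5926
P_betz = 2285748.6 W

2285748.6


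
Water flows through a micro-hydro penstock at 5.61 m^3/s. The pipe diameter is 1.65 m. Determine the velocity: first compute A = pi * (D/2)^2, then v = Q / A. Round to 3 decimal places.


Compute pipe cross-sectional area:
  A = pi * (D/2)^2 = pi * (1.65/2)^2 = 2.1382 m^2
Calculate velocity:
  v = Q / A = 5.61 / 2.1382
  v = 2.624 m/s

2.624


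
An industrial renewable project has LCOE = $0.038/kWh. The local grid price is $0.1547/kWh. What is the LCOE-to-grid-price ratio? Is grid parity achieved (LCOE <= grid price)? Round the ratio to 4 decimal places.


Compare LCOE to grid price:
  LCOE = $0.038/kWh, Grid price = $0.1547/kWh
  Ratio = LCOE / grid_price = 0.038 / 0.1547 = 0.2456
  Grid parity achieved (ratio <= 1)? yes

0.2456


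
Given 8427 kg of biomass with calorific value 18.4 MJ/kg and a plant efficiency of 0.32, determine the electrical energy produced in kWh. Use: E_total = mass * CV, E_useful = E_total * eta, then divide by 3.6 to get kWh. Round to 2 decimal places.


Total energy = mass * CV = 8427 * 18.4 = 155056.8 MJ
Useful energy = total * eta = 155056.8 * 0.32 = 49618.18 MJ
Convert to kWh: 49618.18 / 3.6
Useful energy = 13782.83 kWh

13782.83


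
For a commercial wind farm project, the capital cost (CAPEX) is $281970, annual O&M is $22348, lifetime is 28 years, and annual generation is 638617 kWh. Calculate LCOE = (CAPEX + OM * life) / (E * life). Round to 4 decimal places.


Total cost = CAPEX + OM * lifetime = 281970 + 22348 * 28 = 281970 + 625744 = 907714
Total generation = annual * lifetime = 638617 * 28 = 17881276 kWh
LCOE = 907714 / 17881276
LCOE = 0.0508 $/kWh

0.0508


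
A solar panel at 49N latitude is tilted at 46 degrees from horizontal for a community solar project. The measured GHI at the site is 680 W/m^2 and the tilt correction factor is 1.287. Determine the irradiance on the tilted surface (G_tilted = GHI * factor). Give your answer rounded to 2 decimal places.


Identify the given values:
  GHI = 680 W/m^2, tilt correction factor = 1.287
Apply the formula G_tilted = GHI * factor:
  G_tilted = 680 * 1.287
  G_tilted = 875.16 W/m^2

875.16


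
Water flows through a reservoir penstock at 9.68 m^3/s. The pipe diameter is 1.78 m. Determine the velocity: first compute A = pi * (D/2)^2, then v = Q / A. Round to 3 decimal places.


Compute pipe cross-sectional area:
  A = pi * (D/2)^2 = pi * (1.78/2)^2 = 2.4885 m^2
Calculate velocity:
  v = Q / A = 9.68 / 2.4885
  v = 3.890 m/s

3.890


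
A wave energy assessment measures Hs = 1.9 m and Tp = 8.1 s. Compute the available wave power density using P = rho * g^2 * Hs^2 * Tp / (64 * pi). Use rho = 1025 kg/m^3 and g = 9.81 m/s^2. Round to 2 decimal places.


Apply wave power formula:
  g^2 = 9.81^2 = 96.2361
  Hs^2 = 1.9^2 = 3.61
  Numerator = rho * g^2 * Hs^2 * Tp = 1025 * 96.2361 * 3.61 * 8.1 = 2884390.8
  Denominator = 64 * pi = 201.0619
  P = 2884390.8 / 201.0619 = 14345.78 W/m

14345.78


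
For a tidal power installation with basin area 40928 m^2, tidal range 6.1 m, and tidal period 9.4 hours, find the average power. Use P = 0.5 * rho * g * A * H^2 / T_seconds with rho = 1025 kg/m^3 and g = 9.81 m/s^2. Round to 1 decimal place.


Convert period to seconds: T = 9.4 * 3600 = 33840.0 s
H^2 = 6.1^2 = 37.21
P = 0.5 * rho * g * A * H^2 / T
P = 0.5 * 1025 * 9.81 * 40928 * 37.21 / 33840.0
P = 226262.6 W

226262.6


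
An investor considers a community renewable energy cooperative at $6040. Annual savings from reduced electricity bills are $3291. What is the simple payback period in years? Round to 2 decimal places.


Simple payback period = initial cost / annual savings
Payback = 6040 / 3291
Payback = 1.84 years

1.84


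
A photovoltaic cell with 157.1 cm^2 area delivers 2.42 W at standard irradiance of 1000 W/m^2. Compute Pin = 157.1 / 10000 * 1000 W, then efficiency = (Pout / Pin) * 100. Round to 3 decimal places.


First compute the input power:
  Pin = area_cm2 / 10000 * G = 157.1 / 10000 * 1000 = 15.71 W
Then compute efficiency:
  Efficiency = (Pout / Pin) * 100 = (2.42 / 15.71) * 100
  Efficiency = 15.404%

15.404


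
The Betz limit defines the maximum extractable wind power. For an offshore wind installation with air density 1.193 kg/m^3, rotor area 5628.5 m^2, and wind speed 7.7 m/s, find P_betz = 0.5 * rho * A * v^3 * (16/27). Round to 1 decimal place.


The Betz coefficient Cp_max = 16/27 = 0.5926
v^3 = 7.7^3 = 456.533
P_betz = 0.5 * rho * A * v^3 * Cp_max
P_betz = 0.5 * 1.193 * 5628.5 * 456.533 * 0.5926
P_betz = 908304.6 W

908304.6


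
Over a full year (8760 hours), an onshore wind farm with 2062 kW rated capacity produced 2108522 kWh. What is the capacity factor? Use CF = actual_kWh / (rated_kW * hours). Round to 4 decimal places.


Capacity factor = actual output / maximum possible output
Maximum possible = rated * hours = 2062 * 8760 = 18063120 kWh
CF = 2108522 / 18063120
CF = 0.1167

0.1167


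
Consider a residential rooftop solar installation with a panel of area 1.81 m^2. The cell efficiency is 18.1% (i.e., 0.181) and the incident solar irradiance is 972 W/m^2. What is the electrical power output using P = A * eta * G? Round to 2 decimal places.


Use the solar power formula P = A * eta * G.
Given: A = 1.81 m^2, eta = 0.181, G = 972 W/m^2
P = 1.81 * 0.181 * 972
P = 318.44 W

318.44


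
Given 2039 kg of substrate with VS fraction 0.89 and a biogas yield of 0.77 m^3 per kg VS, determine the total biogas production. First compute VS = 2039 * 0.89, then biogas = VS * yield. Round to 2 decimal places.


Compute volatile solids:
  VS = mass * VS_fraction = 2039 * 0.89 = 1814.71 kg
Calculate biogas volume:
  Biogas = VS * specific_yield = 1814.71 * 0.77
  Biogas = 1397.33 m^3

1397.33


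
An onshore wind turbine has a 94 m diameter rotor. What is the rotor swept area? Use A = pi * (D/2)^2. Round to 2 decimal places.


Compute the rotor radius:
  r = D / 2 = 94 / 2 = 47.0 m
Calculate swept area:
  A = pi * r^2 = pi * 47.0^2
  A = 6939.78 m^2

6939.78


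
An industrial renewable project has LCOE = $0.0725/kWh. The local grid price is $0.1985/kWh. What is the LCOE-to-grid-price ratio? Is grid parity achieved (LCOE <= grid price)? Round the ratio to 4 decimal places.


Compare LCOE to grid price:
  LCOE = $0.0725/kWh, Grid price = $0.1985/kWh
  Ratio = LCOE / grid_price = 0.0725 / 0.1985 = 0.3652
  Grid parity achieved (ratio <= 1)? yes

0.3652


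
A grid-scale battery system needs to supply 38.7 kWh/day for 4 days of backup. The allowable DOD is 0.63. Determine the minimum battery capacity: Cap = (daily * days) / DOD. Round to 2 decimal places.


Total energy needed = daily * days = 38.7 * 4 = 154.8 kWh
Account for depth of discharge:
  Cap = total_energy / DOD = 154.8 / 0.63
  Cap = 245.71 kWh

245.71


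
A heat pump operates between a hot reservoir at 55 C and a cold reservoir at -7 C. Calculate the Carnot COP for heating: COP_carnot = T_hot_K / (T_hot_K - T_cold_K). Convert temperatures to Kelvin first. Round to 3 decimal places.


Convert to Kelvin:
  T_hot = 55 + 273.15 = 328.15 K
  T_cold = -7 + 273.15 = 266.15 K
Apply Carnot COP formula:
  COP = T_hot_K / (T_hot_K - T_cold_K) = 328.15 / 62.0
  COP = 5.293

5.293


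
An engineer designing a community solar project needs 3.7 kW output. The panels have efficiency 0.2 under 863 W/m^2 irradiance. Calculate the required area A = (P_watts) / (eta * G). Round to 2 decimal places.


Convert target power to watts: P = 3.7 * 1000 = 3700.0 W
Compute denominator: eta * G = 0.2 * 863 = 172.6
Required area A = P / (eta * G) = 3700.0 / 172.6
A = 21.44 m^2

21.44


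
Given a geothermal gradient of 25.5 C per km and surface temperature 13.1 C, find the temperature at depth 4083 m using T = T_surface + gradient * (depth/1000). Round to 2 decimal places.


Convert depth to km: 4083 / 1000 = 4.083 km
Temperature increase = gradient * depth_km = 25.5 * 4.083 = 104.12 C
Temperature at depth = T_surface + delta_T = 13.1 + 104.12
T = 117.22 C

117.22


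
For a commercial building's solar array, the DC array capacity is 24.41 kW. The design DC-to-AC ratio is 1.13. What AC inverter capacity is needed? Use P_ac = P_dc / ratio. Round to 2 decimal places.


The inverter AC capacity is determined by the DC/AC ratio.
Given: P_dc = 24.41 kW, DC/AC ratio = 1.13
P_ac = P_dc / ratio = 24.41 / 1.13
P_ac = 21.60 kW

21.60


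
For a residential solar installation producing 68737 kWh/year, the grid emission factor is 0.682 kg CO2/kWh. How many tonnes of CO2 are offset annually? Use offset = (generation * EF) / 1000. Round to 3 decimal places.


CO2 offset in kg = generation * emission_factor
CO2 offset = 68737 * 0.682 = 46878.63 kg
Convert to tonnes:
  CO2 offset = 46878.63 / 1000 = 46.879 tonnes

46.879


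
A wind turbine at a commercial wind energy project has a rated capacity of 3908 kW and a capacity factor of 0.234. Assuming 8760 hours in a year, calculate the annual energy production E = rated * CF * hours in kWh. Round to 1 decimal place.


Annual energy = rated_kW * capacity_factor * hours_per_year
Given: P_rated = 3908 kW, CF = 0.234, hours = 8760
E = 3908 * 0.234 * 8760
E = 8010774.7 kWh

8010774.7


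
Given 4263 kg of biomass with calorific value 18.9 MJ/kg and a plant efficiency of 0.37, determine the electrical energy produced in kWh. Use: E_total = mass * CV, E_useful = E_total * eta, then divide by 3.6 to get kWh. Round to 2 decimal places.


Total energy = mass * CV = 4263 * 18.9 = 80570.7 MJ
Useful energy = total * eta = 80570.7 * 0.37 = 29811.16 MJ
Convert to kWh: 29811.16 / 3.6
Useful energy = 8280.88 kWh

8280.88


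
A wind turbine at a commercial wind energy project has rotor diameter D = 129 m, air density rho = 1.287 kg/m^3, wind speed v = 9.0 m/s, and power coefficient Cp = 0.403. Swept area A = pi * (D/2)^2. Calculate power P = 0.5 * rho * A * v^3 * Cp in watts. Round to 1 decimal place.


Step 1 -- Compute swept area:
  A = pi * (D/2)^2 = pi * (129/2)^2 = 13069.81 m^2
Step 2 -- Apply wind power equation:
  P = 0.5 * rho * A * v^3 * Cp
  v^3 = 9.0^3 = 729.0
  P = 0.5 * 1.287 * 13069.81 * 729.0 * 0.403
  P = 2470873.0 W

2470873.0
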